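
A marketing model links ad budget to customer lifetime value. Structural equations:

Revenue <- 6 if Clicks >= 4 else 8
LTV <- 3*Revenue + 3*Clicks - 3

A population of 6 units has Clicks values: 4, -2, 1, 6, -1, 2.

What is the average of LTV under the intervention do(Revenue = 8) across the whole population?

The intervention sets Revenue=8 in all 6 units regardless of Clicks. Recomputing LTV per unit gives 33, 15, 24, 39, 18, 27; average 26.

26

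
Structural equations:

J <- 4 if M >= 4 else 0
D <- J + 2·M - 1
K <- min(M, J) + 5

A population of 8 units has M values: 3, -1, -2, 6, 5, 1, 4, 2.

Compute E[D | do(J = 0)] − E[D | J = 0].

3.3

do(J=0) breaks J's dependence on M. With J=0 fixed, D across the units is 5, -3, -5, 11, 9, 1, 7, 3, mean 3.5.
E[D|J=0] averages over only the 5 units with J=0 (M = 3, -1, -2, 1, 2): D = 5, -3, -5, 1, 3, mean 0.2.
Difference = 3.5 − 0.2 = 3.3.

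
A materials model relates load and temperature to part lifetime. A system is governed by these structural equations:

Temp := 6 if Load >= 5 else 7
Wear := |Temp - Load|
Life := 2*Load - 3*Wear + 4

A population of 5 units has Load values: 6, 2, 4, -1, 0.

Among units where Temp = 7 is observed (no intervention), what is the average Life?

Conditioning on Temp=7 selects the 4 unit(s) with Load ∈ {2, 4, -1, 0}. Their Life values: -7, 3, -22, -17. Mean = -10.75.

-10.75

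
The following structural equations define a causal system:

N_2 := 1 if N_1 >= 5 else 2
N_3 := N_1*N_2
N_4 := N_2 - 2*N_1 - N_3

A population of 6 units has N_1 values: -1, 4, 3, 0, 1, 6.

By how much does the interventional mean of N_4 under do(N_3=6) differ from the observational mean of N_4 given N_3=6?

5

Every unit gets N_3=6 under the intervention. N_4 values become -2, -12, -10, -4, -6, -17; E[N_4|do(N_3=6)] = -8.5.
Observing N_3=6 restricts to units where N_3's equation naturally yields 6: N_1 ∈ {3, 6}. In that subpopulation N_4 = -10, -17, mean -13.5.
Difference = -8.5 − (-13.5) = 5.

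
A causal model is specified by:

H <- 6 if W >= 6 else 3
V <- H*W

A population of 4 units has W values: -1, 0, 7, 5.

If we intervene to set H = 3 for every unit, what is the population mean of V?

8.25

Every unit gets H=3 under the intervention. V values become -3, 0, 21, 15; E[V|do(H=3)] = 8.25.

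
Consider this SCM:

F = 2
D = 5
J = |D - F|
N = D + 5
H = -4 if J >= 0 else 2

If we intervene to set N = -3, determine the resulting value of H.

do(N=-3) replaces the equation N = D + 5 with the constant N = -3.
H is not downstream of the intervention, so its value is determined by the original equations.
J = |D - F|  [with D=5, F=2]  = 3
H = -4 if J >= 0 else 2  [with J=3]  = -4

-4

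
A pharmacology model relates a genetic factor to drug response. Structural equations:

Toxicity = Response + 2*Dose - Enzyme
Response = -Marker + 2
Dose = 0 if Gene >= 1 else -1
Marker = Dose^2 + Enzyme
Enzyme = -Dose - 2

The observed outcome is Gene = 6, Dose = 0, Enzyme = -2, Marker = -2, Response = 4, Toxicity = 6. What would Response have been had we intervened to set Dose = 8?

-52

do(Dose=8) replaces the equation Dose = 0 if Gene >= 1 else -1 with the constant Dose = 8.
Enzyme = -Dose - 2  [with Dose=8]  = -10
Marker = Dose^2 + Enzyme  [with Dose=8, Enzyme=-10]  = 54
Response = -Marker + 2  [with Marker=54]  = -52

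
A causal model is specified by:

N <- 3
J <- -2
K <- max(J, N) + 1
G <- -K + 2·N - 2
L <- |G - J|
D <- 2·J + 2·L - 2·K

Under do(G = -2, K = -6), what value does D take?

8

The joint intervention fixes G = -2, K = -6, removing each variable's own equation.
L = |G - J|  [with G=-2, J=-2]  = 0
D = 2·J + 2·L - 2·K  [with J=-2, L=0, K=-6]  = 8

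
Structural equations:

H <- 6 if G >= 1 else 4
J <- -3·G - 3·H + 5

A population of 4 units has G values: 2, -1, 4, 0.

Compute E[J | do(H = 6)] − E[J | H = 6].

5.25

do(H=6) breaks H's dependence on G. With H=6 fixed, J across the units is -19, -10, -25, -13, mean -16.75.
Conditioning on H=6 selects the 2 unit(s) with G ∈ {2, 4}. Their J values: -19, -25. Mean = -22.
Difference = -16.75 − (-22) = 5.25.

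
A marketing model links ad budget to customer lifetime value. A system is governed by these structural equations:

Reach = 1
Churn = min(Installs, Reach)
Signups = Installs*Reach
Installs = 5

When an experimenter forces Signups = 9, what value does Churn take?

The intervention breaks the incoming arrows to Signups: Signups = Installs*Reach no longer applies, and Signups = 9.
Churn is not downstream of the intervention, so its value is determined by the original equations.
Churn = min(Installs, Reach)  [with Installs=5, Reach=1]  = 1

1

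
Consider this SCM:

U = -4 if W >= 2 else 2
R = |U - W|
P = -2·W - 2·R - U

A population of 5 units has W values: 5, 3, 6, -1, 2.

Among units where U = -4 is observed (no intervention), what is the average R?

8

E[R|U=-4] averages over only the 4 units with U=-4 (W = 5, 3, 6, 2): R = 9, 7, 10, 6, mean 8.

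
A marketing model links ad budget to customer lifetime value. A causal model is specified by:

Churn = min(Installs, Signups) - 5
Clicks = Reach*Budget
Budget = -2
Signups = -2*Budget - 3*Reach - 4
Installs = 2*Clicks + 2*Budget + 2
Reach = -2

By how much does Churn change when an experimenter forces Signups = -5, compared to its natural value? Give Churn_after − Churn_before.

The intervention breaks the incoming arrows to Signups: Signups = -2*Budget - 3*Reach - 4 no longer applies, and Signups = -5.
Clicks = Reach*Budget  [with Reach=-2, Budget=-2]  = 4
Installs = 2*Clicks + 2*Budget + 2  [with Clicks=4, Budget=-2]  = 6
Churn = min(Installs, Signups) - 5  [with Installs=6, Signups=-5]  = -10
Without intervention: Clicks = Reach*Budget  [with Reach=-2, Budget=-2]  = 4; Installs = 2*Clicks + 2*Budget + 2  [with Clicks=4, Budget=-2]  = 6; Signups = -2*Budget - 3*Reach - 4  [with Budget=-2, Reach=-2]  = 6; Churn = min(Installs, Signups) - 5  [with Installs=6, Signups=6]  = 1.
Change = -10 − 1 = -11.

-11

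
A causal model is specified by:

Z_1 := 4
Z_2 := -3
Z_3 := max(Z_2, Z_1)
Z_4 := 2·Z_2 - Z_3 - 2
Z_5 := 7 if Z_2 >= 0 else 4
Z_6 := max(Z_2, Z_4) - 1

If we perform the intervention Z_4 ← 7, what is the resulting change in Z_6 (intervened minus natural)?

Under do(Z_4=7), the mechanism Z_4 := 2·Z_2 - Z_3 - 2 is discarded; Z_4 is fixed at 7.
Z_6 = max(Z_2, Z_4) - 1  [with Z_2=-3, Z_4=7]  = 6
Without intervention: Z_3 = max(Z_2, Z_1)  [with Z_2=-3, Z_1=4]  = 4; Z_4 = 2·Z_2 - Z_3 - 2  [with Z_2=-3, Z_3=4]  = -12; Z_6 = max(Z_2, Z_4) - 1  [with Z_2=-3, Z_4=-12]  = -4.
Change = 6 − (-4) = 10.

10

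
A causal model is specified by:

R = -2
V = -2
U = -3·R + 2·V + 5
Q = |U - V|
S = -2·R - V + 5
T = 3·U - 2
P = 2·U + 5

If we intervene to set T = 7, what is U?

7

do(T=7) replaces the equation T = 3·U - 2 with the constant T = 7.
U is not downstream of the intervention, so its value is determined by the original equations.
U = -3·R + 2·V + 5  [with R=-2, V=-2]  = 7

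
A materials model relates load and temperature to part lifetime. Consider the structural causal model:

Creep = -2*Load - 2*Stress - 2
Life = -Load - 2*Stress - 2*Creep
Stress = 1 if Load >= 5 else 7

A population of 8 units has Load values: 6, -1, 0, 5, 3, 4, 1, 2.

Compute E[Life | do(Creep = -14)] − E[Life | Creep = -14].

-3.5

Under do(Creep=-14), Creep's equation is replaced by Creep=-14 for every unit. Per-unit Life: 20, 15, 14, 21, 11, 10, 13, 12. Mean = 14.5.
Observing Creep=-14 restricts to units where Creep's equation naturally yields -14: Load ∈ {-1, 5}. In that subpopulation Life = 15, 21, mean 18.
Difference = 14.5 − 18 = -3.5.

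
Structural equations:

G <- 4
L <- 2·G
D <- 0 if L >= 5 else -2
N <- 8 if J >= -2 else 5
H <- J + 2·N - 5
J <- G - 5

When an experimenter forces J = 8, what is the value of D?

The intervention breaks the incoming arrows to J: J <- G - 5 no longer applies, and J = 8.
D is not downstream of the intervention, so its value is determined by the original equations.
L = 2·G  [with G=4]  = 8
D = 0 if L >= 5 else -2  [with L=8]  = 0

0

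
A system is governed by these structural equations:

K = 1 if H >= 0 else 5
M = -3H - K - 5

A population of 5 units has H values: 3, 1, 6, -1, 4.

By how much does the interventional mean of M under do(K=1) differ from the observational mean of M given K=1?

Under do(K=1), K's equation is replaced by K=1 for every unit. Per-unit M: -15, -9, -24, -3, -18. Mean = -13.8.
E[M|K=1] averages over only the 4 units with K=1 (H = 3, 1, 6, 4): M = -15, -9, -24, -18, mean -16.5.
Difference = -13.8 − (-16.5) = 2.7.

2.7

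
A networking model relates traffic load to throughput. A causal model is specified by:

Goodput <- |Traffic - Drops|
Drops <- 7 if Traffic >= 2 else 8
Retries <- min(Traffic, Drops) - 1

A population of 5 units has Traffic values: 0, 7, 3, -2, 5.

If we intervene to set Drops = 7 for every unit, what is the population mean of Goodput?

Every unit gets Drops=7 under the intervention. Goodput values become 7, 0, 4, 9, 2; E[Goodput|do(Drops=7)] = 4.4.

4.4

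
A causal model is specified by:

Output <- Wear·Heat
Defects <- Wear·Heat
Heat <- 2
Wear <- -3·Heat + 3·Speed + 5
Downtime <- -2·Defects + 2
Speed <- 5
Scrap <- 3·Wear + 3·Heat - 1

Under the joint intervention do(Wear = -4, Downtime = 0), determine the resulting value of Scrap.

-7

Setting Wear = -4, Downtime = 0 by intervention discards those variables' equations.
Scrap = 3·Wear + 3·Heat - 1  [with Wear=-4, Heat=2]  = -7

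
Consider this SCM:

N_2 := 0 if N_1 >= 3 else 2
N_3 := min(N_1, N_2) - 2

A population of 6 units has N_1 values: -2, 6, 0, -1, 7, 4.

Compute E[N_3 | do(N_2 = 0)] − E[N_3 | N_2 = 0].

The intervention sets N_2=0 in all 6 units regardless of N_1. Recomputing N_3 per unit gives -4, -2, -2, -3, -2, -2; average -2.5.
Conditioning on N_2=0 selects the 3 unit(s) with N_1 ∈ {6, 7, 4}. Their N_3 values: -2, -2, -2. Mean = -2.
Difference = -2.5 − (-2) = -0.5.

-0.5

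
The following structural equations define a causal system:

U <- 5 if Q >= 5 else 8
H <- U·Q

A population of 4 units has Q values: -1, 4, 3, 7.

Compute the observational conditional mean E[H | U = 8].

Observing U=8 restricts to units where U's equation naturally yields 8: Q ∈ {-1, 4, 3}. In that subpopulation H = -8, 32, 24, mean 16.

16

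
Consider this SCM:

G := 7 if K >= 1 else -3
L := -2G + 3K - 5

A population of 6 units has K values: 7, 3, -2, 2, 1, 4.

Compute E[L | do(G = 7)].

Every unit gets G=7 under the intervention. L values become 2, -10, -25, -13, -16, -7; E[L|do(G=7)] = -11.5.

-11.5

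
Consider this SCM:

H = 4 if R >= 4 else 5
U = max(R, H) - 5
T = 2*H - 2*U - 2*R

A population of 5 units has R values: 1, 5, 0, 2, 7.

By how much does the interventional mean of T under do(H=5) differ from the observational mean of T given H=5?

The intervention sets H=5 in all 5 units regardless of R. Recomputing T per unit gives 8, 0, 10, 6, -8; average 3.2.
Conditioning on H=5 selects the 3 unit(s) with R ∈ {1, 0, 2}. Their T values: 8, 10, 6. Mean = 8.
Difference = 3.2 − 8 = -4.8.

-4.8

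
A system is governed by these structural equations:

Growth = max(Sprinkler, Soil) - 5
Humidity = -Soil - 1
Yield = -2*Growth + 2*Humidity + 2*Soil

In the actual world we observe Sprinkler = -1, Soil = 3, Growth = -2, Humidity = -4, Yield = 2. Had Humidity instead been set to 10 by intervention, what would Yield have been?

Intervening sets Humidity = 10 and removes its equation (Humidity = -Soil - 1).
Growth = max(Sprinkler, Soil) - 5  [with Sprinkler=-1, Soil=3]  = -2
Yield = -2*Growth + 2*Humidity + 2*Soil  [with Growth=-2, Humidity=10, Soil=3]  = 30

30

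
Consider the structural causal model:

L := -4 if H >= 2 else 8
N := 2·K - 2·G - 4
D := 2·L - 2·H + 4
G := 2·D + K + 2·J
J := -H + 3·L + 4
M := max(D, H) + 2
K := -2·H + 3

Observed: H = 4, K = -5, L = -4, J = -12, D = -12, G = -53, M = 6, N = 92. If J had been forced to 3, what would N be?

do(J=3) replaces the equation J := -H + 3·L + 4 with the constant J = 3.
K = -2·H + 3  [with H=4]  = -5
L = -4 if H >= 2 else 8  [with H=4]  = -4
D = 2·L - 2·H + 4  [with L=-4, H=4]  = -12
G = 2·D + K + 2·J  [with D=-12, K=-5, J=3]  = -23
N = 2·K - 2·G - 4  [with K=-5, G=-23]  = 32

32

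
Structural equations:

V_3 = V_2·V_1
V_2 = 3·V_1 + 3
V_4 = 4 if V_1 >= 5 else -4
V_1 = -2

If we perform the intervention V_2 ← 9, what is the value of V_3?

-18

The intervention breaks the incoming arrows to V_2: V_2 = 3·V_1 + 3 no longer applies, and V_2 = 9.
V_3 = V_2·V_1  [with V_2=9, V_1=-2]  = -18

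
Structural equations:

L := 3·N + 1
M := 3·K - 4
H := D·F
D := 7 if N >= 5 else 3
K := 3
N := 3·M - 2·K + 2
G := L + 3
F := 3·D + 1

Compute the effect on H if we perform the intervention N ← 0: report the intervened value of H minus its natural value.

-124

The intervention breaks the incoming arrows to N: N := 3·M - 2·K + 2 no longer applies, and N = 0.
D = 7 if N >= 5 else 3  [with N=0]  = 3
F = 3·D + 1  [with D=3]  = 10
H = D·F  [with D=3, F=10]  = 30
Without intervention: M = 3·K - 4  [with K=3]  = 5; N = 3·M - 2·K + 2  [with M=5, K=3]  = 11; D = 7 if N >= 5 else 3  [with N=11]  = 7; F = 3·D + 1  [with D=7]  = 22; H = D·F  [with D=7, F=22]  = 154.
Change = 30 − 154 = -124.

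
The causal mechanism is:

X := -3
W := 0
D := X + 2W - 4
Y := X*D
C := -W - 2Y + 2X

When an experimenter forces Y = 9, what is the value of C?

-24

Intervening sets Y = 9 and removes its equation (Y := X*D).
C = -W - 2Y + 2X  [with W=0, Y=9, X=-3]  = -24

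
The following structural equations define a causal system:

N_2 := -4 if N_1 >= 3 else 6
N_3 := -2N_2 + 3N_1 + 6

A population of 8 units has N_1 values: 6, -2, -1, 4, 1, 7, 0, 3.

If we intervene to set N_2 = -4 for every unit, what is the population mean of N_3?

do(N_2=-4) breaks N_2's dependence on N_1. With N_2=-4 fixed, N_3 across the units is 32, 8, 11, 26, 17, 35, 14, 23, mean 20.75.

20.75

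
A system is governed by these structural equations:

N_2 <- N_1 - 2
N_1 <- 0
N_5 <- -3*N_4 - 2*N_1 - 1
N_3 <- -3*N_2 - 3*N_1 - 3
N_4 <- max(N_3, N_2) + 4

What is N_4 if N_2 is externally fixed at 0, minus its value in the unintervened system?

Under do(N_2=0), the mechanism N_2 <- N_1 - 2 is discarded; N_2 is fixed at 0.
N_3 = -3*N_2 - 3*N_1 - 3  [with N_2=0, N_1=0]  = -3
N_4 = max(N_3, N_2) + 4  [with N_3=-3, N_2=0]  = 4
Without intervention: N_2 = N_1 - 2  [with N_1=0]  = -2; N_3 = -3*N_2 - 3*N_1 - 3  [with N_2=-2, N_1=0]  = 3; N_4 = max(N_3, N_2) + 4  [with N_3=3, N_2=-2]  = 7.
Change = 4 − 7 = -3.

-3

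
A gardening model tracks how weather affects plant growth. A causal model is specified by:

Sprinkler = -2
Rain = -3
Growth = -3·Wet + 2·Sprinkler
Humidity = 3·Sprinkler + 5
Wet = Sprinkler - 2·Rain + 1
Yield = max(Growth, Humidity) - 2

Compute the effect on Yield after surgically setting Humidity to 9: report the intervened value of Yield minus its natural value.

10

The intervention breaks the incoming arrows to Humidity: Humidity = 3·Sprinkler + 5 no longer applies, and Humidity = 9.
Wet = Sprinkler - 2·Rain + 1  [with Sprinkler=-2, Rain=-3]  = 5
Growth = -3·Wet + 2·Sprinkler  [with Wet=5, Sprinkler=-2]  = -19
Yield = max(Growth, Humidity) - 2  [with Growth=-19, Humidity=9]  = 7
Without intervention: Wet = Sprinkler - 2·Rain + 1  [with Sprinkler=-2, Rain=-3]  = 5; Growth = -3·Wet + 2·Sprinkler  [with Wet=5, Sprinkler=-2]  = -19; Humidity = 3·Sprinkler + 5  [with Sprinkler=-2]  = -1; Yield = max(Growth, Humidity) - 2  [with Growth=-19, Humidity=-1]  = -3.
Change = 7 − (-3) = 10.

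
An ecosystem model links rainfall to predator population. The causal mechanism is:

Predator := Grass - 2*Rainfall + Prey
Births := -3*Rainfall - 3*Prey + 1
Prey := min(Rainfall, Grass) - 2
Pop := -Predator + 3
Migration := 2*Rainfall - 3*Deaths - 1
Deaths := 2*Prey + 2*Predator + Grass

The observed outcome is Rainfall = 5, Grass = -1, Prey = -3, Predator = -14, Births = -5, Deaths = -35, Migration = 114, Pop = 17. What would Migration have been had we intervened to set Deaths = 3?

Intervening sets Deaths = 3 and removes its equation (Deaths := 2*Prey + 2*Predator + Grass).
Migration = 2*Rainfall - 3*Deaths - 1  [with Rainfall=5, Deaths=3]  = 0

0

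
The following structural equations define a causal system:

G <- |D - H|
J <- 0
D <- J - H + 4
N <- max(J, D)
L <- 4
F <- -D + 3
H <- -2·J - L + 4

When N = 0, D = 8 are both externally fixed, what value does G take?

Under do(N = 0, D = 8), each intervened variable's structural equation is replaced by its fixed value.
H = -2·J - L + 4  [with J=0, L=4]  = 0
G = |D - H|  [with D=8, H=0]  = 8

8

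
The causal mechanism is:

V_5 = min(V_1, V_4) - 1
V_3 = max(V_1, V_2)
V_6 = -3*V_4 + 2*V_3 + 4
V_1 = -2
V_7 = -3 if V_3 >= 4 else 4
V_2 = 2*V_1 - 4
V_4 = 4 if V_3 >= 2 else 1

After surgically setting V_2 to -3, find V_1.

Under do(V_2=-3), the mechanism V_2 = 2*V_1 - 4 is discarded; V_2 is fixed at -3.
V_1 is not downstream of the intervention, so its value is determined by the original equations.

-2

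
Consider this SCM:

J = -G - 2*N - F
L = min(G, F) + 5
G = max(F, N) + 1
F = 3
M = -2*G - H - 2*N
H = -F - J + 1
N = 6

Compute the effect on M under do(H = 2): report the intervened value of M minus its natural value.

18

Intervening sets H = 2 and removes its equation (H = -F - J + 1).
G = max(F, N) + 1  [with F=3, N=6]  = 7
M = -2*G - H - 2*N  [with G=7, H=2, N=6]  = -28
Without intervention: G = max(F, N) + 1  [with F=3, N=6]  = 7; J = -G - 2*N - F  [with G=7, N=6, F=3]  = -22; H = -F - J + 1  [with F=3, J=-22]  = 20; M = -2*G - H - 2*N  [with G=7, H=20, N=6]  = -46.
Change = -28 − (-46) = 18.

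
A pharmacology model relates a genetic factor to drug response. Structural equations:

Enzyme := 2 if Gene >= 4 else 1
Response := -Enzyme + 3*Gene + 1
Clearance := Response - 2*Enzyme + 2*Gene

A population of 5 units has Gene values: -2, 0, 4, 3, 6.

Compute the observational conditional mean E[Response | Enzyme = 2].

Conditioning on Enzyme=2 selects the 2 unit(s) with Gene ∈ {4, 6}. Their Response values: 11, 17. Mean = 14.

14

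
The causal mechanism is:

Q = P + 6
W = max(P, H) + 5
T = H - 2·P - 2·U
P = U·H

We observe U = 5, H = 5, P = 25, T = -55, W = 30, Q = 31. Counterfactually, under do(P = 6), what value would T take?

The intervention breaks the incoming arrows to P: P = U·H no longer applies, and P = 6.
T = H - 2·P - 2·U  [with H=5, P=6, U=5]  = -17

-17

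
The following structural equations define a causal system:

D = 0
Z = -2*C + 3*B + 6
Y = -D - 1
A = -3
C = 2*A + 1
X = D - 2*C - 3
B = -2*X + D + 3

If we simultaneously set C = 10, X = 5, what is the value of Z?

-35

Setting C = 10, X = 5 by intervention discards those variables' equations.
B = -2*X + D + 3  [with X=5, D=0]  = -7
Z = -2*C + 3*B + 6  [with C=10, B=-7]  = -35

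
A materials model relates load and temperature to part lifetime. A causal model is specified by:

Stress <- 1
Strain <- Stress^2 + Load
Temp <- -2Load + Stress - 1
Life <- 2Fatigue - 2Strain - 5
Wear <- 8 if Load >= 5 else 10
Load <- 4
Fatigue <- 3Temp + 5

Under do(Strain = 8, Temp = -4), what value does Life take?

-35

Under do(Strain = 8, Temp = -4), each intervened variable's structural equation is replaced by its fixed value.
Fatigue = 3Temp + 5  [with Temp=-4]  = -7
Life = 2Fatigue - 2Strain - 5  [with Fatigue=-7, Strain=8]  = -35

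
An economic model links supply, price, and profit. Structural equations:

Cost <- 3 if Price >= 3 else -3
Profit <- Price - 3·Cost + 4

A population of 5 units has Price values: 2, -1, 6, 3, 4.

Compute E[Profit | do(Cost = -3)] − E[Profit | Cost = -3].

2.3

The intervention sets Cost=-3 in all 5 units regardless of Price. Recomputing Profit per unit gives 15, 12, 19, 16, 17; average 15.8.
E[Profit|Cost=-3] averages over only the 2 units with Cost=-3 (Price = 2, -1): Profit = 15, 12, mean 13.5.
Difference = 15.8 − 13.5 = 2.3.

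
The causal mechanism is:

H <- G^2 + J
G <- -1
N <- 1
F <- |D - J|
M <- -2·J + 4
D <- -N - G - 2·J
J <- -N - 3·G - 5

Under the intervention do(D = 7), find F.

The intervention breaks the incoming arrows to D: D <- -N - G - 2·J no longer applies, and D = 7.
J = -N - 3·G - 5  [with N=1, G=-1]  = -3
F = |D - J|  [with D=7, J=-3]  = 10

10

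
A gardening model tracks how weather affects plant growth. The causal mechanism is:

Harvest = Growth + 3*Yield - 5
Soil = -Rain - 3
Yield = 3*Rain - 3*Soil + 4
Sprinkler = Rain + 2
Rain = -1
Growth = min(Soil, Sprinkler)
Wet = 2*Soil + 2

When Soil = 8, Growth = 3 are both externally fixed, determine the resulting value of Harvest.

Under do(Soil = 8, Growth = 3), each intervened variable's structural equation is replaced by its fixed value.
Yield = 3*Rain - 3*Soil + 4  [with Rain=-1, Soil=8]  = -23
Harvest = Growth + 3*Yield - 5  [with Growth=3, Yield=-23]  = -71

-71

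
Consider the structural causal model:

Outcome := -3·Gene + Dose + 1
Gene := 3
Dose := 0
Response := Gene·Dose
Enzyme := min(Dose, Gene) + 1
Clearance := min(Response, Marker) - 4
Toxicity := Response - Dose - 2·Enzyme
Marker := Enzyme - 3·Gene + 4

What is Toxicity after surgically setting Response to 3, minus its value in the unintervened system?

The intervention breaks the incoming arrows to Response: Response := Gene·Dose no longer applies, and Response = 3.
Enzyme = min(Dose, Gene) + 1  [with Dose=0, Gene=3]  = 1
Toxicity = Response - Dose - 2·Enzyme  [with Response=3, Dose=0, Enzyme=1]  = 1
Without intervention: Enzyme = min(Dose, Gene) + 1  [with Dose=0, Gene=3]  = 1; Response = Gene·Dose  [with Gene=3, Dose=0]  = 0; Toxicity = Response - Dose - 2·Enzyme  [with Response=0, Dose=0, Enzyme=1]  = -2.
Change = 1 − (-2) = 3.

3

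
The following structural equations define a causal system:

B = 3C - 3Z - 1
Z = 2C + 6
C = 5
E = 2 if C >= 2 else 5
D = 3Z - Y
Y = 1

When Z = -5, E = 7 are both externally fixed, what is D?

The joint intervention fixes Z = -5, E = 7, removing each variable's own equation.
D = 3Z - Y  [with Z=-5, Y=1]  = -16

-16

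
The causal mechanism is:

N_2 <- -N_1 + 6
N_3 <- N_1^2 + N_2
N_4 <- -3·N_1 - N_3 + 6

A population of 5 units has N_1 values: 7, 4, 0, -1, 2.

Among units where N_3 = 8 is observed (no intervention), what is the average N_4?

-3.5

E[N_4|N_3=8] averages over only the 2 units with N_3=8 (N_1 = -1, 2): N_4 = 1, -8, mean -3.5.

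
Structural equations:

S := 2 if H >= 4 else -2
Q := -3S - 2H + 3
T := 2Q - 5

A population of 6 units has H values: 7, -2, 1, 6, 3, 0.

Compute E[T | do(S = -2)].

3

Under do(S=-2), S's equation is replaced by S=-2 for every unit. Per-unit T: -15, 21, 9, -11, 1, 13. Mean = 3.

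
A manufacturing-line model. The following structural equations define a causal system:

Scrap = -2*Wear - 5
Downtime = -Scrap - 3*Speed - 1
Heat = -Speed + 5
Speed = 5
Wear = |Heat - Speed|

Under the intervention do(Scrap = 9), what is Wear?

5

Under do(Scrap=9), the mechanism Scrap = -2*Wear - 5 is discarded; Scrap is fixed at 9.
Since Wear is not a descendant of the intervened variable, it is unaffected.
Heat = -Speed + 5  [with Speed=5]  = 0
Wear = |Heat - Speed|  [with Heat=0, Speed=5]  = 5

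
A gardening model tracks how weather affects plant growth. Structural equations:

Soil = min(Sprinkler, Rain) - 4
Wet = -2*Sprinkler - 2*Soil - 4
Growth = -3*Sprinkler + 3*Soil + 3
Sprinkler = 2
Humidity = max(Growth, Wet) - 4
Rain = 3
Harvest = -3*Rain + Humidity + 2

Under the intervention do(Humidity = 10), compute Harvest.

3

Intervening sets Humidity = 10 and removes its equation (Humidity = max(Growth, Wet) - 4).
Harvest = -3*Rain + Humidity + 2  [with Rain=3, Humidity=10]  = 3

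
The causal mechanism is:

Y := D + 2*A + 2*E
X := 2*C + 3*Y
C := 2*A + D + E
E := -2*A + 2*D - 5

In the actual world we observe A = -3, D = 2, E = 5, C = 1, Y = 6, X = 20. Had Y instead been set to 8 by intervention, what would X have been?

The intervention breaks the incoming arrows to Y: Y := D + 2*A + 2*E no longer applies, and Y = 8.
E = -2*A + 2*D - 5  [with A=-3, D=2]  = 5
C = 2*A + D + E  [with A=-3, D=2, E=5]  = 1
X = 2*C + 3*Y  [with C=1, Y=8]  = 26

26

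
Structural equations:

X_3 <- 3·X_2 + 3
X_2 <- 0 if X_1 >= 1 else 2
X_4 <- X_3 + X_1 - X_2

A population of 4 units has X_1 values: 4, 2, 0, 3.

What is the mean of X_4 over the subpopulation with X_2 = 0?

6

Conditioning on X_2=0 selects the 3 unit(s) with X_1 ∈ {4, 2, 3}. Their X_4 values: 7, 5, 6. Mean = 6.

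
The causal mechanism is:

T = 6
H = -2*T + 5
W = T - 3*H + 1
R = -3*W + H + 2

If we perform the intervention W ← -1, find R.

-2

The intervention breaks the incoming arrows to W: W = T - 3*H + 1 no longer applies, and W = -1.
H = -2*T + 5  [with T=6]  = -7
R = -3*W + H + 2  [with W=-1, H=-7]  = -2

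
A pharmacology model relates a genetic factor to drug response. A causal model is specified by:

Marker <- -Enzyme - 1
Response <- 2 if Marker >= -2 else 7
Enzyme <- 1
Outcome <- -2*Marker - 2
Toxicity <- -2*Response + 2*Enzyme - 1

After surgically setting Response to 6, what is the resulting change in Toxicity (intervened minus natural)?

-8

The intervention breaks the incoming arrows to Response: Response <- 2 if Marker >= -2 else 7 no longer applies, and Response = 6.
Toxicity = -2*Response + 2*Enzyme - 1  [with Response=6, Enzyme=1]  = -11
Without intervention: Marker = -Enzyme - 1  [with Enzyme=1]  = -2; Response = 2 if Marker >= -2 else 7  [with Marker=-2]  = 2; Toxicity = -2*Response + 2*Enzyme - 1  [with Response=2, Enzyme=1]  = -3.
Change = -11 − (-3) = -8.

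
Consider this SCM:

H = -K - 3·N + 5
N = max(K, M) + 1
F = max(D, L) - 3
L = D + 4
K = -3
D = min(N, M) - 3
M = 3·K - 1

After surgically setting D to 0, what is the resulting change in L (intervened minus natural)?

Intervening sets D = 0 and removes its equation (D = min(N, M) - 3).
L = D + 4  [with D=0]  = 4
Without intervention: M = 3·K - 1  [with K=-3]  = -10; N = max(K, M) + 1  [with K=-3, M=-10]  = -2; D = min(N, M) - 3  [with N=-2, M=-10]  = -13; L = D + 4  [with D=-13]  = -9.
Change = 4 − (-9) = 13.

13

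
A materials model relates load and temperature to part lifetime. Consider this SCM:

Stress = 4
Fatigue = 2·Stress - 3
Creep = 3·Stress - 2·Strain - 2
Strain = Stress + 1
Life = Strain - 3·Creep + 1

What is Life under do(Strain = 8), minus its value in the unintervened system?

do(Strain=8) replaces the equation Strain = Stress + 1 with the constant Strain = 8.
Creep = 3·Stress - 2·Strain - 2  [with Stress=4, Strain=8]  = -6
Life = Strain - 3·Creep + 1  [with Strain=8, Creep=-6]  = 27
Without intervention: Strain = Stress + 1  [with Stress=4]  = 5; Creep = 3·Stress - 2·Strain - 2  [with Stress=4, Strain=5]  = 0; Life = Strain - 3·Creep + 1  [with Strain=5, Creep=0]  = 6.
Change = 27 − 6 = 21.

21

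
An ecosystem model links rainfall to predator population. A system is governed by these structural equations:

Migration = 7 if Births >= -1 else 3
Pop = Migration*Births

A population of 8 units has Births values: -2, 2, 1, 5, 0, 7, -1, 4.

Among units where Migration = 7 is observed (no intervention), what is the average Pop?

Conditioning on Migration=7 selects the 7 unit(s) with Births ∈ {2, 1, 5, 0, 7, -1, 4}. Their Pop values: 14, 7, 35, 0, 49, -7, 28. Mean = 18.

18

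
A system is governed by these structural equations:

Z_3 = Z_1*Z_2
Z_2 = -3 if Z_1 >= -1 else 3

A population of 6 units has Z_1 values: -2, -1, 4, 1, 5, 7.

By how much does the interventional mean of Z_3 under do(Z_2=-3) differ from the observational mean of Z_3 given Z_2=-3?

Under do(Z_2=-3), Z_2's equation is replaced by Z_2=-3 for every unit. Per-unit Z_3: 6, 3, -12, -3, -15, -21. Mean = -7.
Observing Z_2=-3 restricts to units where Z_2's equation naturally yields -3: Z_1 ∈ {-1, 4, 1, 5, 7}. In that subpopulation Z_3 = 3, -12, -3, -15, -21, mean -9.6.
Difference = -7 − (-9.6) = 2.6.

2.6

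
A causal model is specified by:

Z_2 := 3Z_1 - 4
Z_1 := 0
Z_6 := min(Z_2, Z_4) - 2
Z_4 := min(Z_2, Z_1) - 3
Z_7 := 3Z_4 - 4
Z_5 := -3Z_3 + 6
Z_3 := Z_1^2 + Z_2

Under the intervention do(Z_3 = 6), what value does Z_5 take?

do(Z_3=6) replaces the equation Z_3 := Z_1^2 + Z_2 with the constant Z_3 = 6.
Z_5 = -3Z_3 + 6  [with Z_3=6]  = -12

-12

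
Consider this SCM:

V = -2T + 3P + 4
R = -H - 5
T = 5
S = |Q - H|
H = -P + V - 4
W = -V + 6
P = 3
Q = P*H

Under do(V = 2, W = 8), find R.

0

Under do(V = 2, W = 8), each intervened variable's structural equation is replaced by its fixed value.
H = -P + V - 4  [with P=3, V=2]  = -5
R = -H - 5  [with H=-5]  = 0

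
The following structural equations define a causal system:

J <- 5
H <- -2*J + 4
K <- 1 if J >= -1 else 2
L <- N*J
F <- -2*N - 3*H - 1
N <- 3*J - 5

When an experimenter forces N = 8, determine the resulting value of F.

The intervention breaks the incoming arrows to N: N <- 3*J - 5 no longer applies, and N = 8.
H = -2*J + 4  [with J=5]  = -6
F = -2*N - 3*H - 1  [with N=8, H=-6]  = 1

1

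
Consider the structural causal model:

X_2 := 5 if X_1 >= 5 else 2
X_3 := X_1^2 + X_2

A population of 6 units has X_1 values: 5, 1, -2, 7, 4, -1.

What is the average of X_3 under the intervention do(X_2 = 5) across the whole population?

The intervention sets X_2=5 in all 6 units regardless of X_1. Recomputing X_3 per unit gives 30, 6, 9, 54, 21, 6; average 21.

21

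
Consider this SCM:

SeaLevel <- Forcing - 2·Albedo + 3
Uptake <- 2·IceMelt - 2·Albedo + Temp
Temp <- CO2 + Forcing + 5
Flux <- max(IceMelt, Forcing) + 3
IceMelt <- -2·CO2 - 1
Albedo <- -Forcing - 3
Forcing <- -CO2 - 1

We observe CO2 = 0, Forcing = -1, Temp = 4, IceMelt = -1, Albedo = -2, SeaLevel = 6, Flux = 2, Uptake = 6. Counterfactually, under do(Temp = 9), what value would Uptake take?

11

The intervention breaks the incoming arrows to Temp: Temp <- CO2 + Forcing + 5 no longer applies, and Temp = 9.
Forcing = -CO2 - 1  [with CO2=0]  = -1
IceMelt = -2·CO2 - 1  [with CO2=0]  = -1
Albedo = -Forcing - 3  [with Forcing=-1]  = -2
Uptake = 2·IceMelt - 2·Albedo + Temp  [with IceMelt=-1, Albedo=-2, Temp=9]  = 11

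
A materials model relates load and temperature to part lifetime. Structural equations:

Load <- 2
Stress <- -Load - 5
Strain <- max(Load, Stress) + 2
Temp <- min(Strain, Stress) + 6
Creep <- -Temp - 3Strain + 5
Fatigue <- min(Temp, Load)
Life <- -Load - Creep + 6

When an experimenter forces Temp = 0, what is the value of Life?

11

The intervention breaks the incoming arrows to Temp: Temp <- min(Strain, Stress) + 6 no longer applies, and Temp = 0.
Stress = -Load - 5  [with Load=2]  = -7
Strain = max(Load, Stress) + 2  [with Load=2, Stress=-7]  = 4
Creep = -Temp - 3Strain + 5  [with Temp=0, Strain=4]  = -7
Life = -Load - Creep + 6  [with Load=2, Creep=-7]  = 11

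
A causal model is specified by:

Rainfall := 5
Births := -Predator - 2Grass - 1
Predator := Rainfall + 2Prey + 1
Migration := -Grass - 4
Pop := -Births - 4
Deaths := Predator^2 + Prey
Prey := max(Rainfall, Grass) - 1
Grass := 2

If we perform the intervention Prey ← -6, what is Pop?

-5

The intervention breaks the incoming arrows to Prey: Prey := max(Rainfall, Grass) - 1 no longer applies, and Prey = -6.
Predator = Rainfall + 2Prey + 1  [with Rainfall=5, Prey=-6]  = -6
Births = -Predator - 2Grass - 1  [with Predator=-6, Grass=2]  = 1
Pop = -Births - 4  [with Births=1]  = -5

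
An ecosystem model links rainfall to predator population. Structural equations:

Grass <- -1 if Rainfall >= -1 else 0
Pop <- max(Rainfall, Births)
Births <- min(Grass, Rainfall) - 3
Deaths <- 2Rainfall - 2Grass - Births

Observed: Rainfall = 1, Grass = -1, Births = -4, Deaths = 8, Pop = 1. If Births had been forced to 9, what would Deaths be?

-5

The intervention breaks the incoming arrows to Births: Births <- min(Grass, Rainfall) - 3 no longer applies, and Births = 9.
Grass = -1 if Rainfall >= -1 else 0  [with Rainfall=1]  = -1
Deaths = 2Rainfall - 2Grass - Births  [with Rainfall=1, Grass=-1, Births=9]  = -5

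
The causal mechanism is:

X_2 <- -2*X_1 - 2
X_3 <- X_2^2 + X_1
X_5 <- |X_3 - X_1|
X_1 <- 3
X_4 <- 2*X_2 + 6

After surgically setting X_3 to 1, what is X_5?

do(X_3=1) replaces the equation X_3 <- X_2^2 + X_1 with the constant X_3 = 1.
X_5 = |X_3 - X_1|  [with X_3=1, X_1=3]  = 2

2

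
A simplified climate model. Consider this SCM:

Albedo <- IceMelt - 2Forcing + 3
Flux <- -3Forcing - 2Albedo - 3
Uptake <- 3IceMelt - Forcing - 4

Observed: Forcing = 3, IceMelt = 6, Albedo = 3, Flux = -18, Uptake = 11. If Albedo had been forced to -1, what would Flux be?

-10

The intervention breaks the incoming arrows to Albedo: Albedo <- IceMelt - 2Forcing + 3 no longer applies, and Albedo = -1.
Flux = -3Forcing - 2Albedo - 3  [with Forcing=3, Albedo=-1]  = -10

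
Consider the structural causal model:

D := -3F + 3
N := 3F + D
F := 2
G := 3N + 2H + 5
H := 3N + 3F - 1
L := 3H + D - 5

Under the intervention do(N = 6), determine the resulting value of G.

69

The intervention breaks the incoming arrows to N: N := 3F + D no longer applies, and N = 6.
H = 3N + 3F - 1  [with N=6, F=2]  = 23
G = 3N + 2H + 5  [with N=6, H=23]  = 69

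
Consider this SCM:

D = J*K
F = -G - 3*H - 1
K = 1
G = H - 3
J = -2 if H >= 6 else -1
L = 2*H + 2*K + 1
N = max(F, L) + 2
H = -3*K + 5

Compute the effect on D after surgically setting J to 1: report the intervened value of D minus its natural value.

2

Intervening sets J = 1 and removes its equation (J = -2 if H >= 6 else -1).
D = J*K  [with J=1, K=1]  = 1
Without intervention: H = -3*K + 5  [with K=1]  = 2; J = -2 if H >= 6 else -1  [with H=2]  = -1; D = J*K  [with J=-1, K=1]  = -1.
Change = 1 − (-1) = 2.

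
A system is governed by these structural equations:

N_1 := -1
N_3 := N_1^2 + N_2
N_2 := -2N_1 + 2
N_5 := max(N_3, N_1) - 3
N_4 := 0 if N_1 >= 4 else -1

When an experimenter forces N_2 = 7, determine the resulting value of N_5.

5

do(N_2=7) replaces the equation N_2 := -2N_1 + 2 with the constant N_2 = 7.
N_3 = N_1^2 + N_2  [with N_1=-1, N_2=7]  = 8
N_5 = max(N_3, N_1) - 3  [with N_3=8, N_1=-1]  = 5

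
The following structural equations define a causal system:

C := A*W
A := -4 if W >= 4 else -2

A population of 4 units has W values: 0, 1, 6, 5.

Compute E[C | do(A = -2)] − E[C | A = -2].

-5

Under do(A=-2), A's equation is replaced by A=-2 for every unit. Per-unit C: 0, -2, -12, -10. Mean = -6.
E[C|A=-2] averages over only the 2 units with A=-2 (W = 0, 1): C = 0, -2, mean -1.
Difference = -6 − (-1) = -5.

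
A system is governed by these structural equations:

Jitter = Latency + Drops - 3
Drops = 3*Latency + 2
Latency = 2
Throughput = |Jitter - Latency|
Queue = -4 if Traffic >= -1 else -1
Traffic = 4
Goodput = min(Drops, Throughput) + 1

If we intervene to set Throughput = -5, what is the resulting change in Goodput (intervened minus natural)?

-10

Intervening sets Throughput = -5 and removes its equation (Throughput = |Jitter - Latency|).
Drops = 3*Latency + 2  [with Latency=2]  = 8
Goodput = min(Drops, Throughput) + 1  [with Drops=8, Throughput=-5]  = -4
Without intervention: Drops = 3*Latency + 2  [with Latency=2]  = 8; Jitter = Latency + Drops - 3  [with Latency=2, Drops=8]  = 7; Throughput = |Jitter - Latency|  [with Jitter=7, Latency=2]  = 5; Goodput = min(Drops, Throughput) + 1  [with Drops=8, Throughput=5]  = 6.
Change = -4 − 6 = -10.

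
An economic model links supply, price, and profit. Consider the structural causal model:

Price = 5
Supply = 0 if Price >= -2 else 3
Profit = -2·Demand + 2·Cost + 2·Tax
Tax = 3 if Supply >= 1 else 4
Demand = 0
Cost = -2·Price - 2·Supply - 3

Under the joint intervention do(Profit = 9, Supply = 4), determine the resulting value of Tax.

Under do(Profit = 9, Supply = 4), each intervened variable's structural equation is replaced by its fixed value.
Tax = 3 if Supply >= 1 else 4  [with Supply=4]  = 3

3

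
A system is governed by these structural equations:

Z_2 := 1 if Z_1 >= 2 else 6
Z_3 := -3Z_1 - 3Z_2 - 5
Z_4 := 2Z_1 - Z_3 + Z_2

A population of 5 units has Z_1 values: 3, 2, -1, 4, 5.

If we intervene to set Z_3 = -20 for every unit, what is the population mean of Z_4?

The intervention sets Z_3=-20 in all 5 units regardless of Z_1. Recomputing Z_4 per unit gives 27, 25, 24, 29, 31; average 27.2.

27.2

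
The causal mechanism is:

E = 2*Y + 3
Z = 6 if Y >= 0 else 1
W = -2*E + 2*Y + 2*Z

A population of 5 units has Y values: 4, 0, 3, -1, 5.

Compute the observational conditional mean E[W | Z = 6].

0

Observing Z=6 restricts to units where Z's equation naturally yields 6: Y ∈ {4, 0, 3, 5}. In that subpopulation W = -2, 6, 0, -4, mean 0.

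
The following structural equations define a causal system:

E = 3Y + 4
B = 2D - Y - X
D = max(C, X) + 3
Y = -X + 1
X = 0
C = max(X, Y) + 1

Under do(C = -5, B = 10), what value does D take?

The joint intervention fixes C = -5, B = 10, removing each variable's own equation.
D = max(C, X) + 3  [with C=-5, X=0]  = 3

3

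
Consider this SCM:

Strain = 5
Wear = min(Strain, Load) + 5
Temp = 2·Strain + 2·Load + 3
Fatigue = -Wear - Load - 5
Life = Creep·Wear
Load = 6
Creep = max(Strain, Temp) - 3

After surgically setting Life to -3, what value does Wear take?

The intervention breaks the incoming arrows to Life: Life = Creep·Wear no longer applies, and Life = -3.
Wear is not downstream of the intervention, so its value is determined by the original equations.
Wear = min(Strain, Load) + 5  [with Strain=5, Load=6]  = 10

10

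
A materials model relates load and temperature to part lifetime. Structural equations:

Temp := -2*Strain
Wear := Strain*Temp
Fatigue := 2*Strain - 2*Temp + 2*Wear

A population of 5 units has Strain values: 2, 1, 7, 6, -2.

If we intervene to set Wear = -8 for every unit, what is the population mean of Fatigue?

The intervention sets Wear=-8 in all 5 units regardless of Strain. Recomputing Fatigue per unit gives -4, -10, 26, 20, -28; average 0.8.

0.8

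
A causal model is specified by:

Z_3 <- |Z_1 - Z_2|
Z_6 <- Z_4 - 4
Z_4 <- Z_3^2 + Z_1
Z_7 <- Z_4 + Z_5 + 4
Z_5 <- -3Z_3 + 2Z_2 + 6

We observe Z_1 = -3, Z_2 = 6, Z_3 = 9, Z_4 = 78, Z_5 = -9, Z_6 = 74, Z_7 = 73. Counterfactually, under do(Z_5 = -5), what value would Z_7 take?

77

Under do(Z_5=-5), the mechanism Z_5 <- -3Z_3 + 2Z_2 + 6 is discarded; Z_5 is fixed at -5.
Z_3 = |Z_1 - Z_2|  [with Z_1=-3, Z_2=6]  = 9
Z_4 = Z_3^2 + Z_1  [with Z_3=9, Z_1=-3]  = 78
Z_7 = Z_4 + Z_5 + 4  [with Z_4=78, Z_5=-5]  = 77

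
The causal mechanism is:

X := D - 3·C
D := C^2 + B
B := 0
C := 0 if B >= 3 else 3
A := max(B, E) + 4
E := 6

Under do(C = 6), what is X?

18

The intervention breaks the incoming arrows to C: C := 0 if B >= 3 else 3 no longer applies, and C = 6.
D = C^2 + B  [with C=6, B=0]  = 36
X = D - 3·C  [with D=36, C=6]  = 18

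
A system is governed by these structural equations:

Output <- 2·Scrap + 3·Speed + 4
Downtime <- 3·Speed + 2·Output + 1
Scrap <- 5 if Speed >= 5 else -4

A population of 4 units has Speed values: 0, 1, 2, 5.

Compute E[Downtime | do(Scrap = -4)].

11

Under do(Scrap=-4), Scrap's equation is replaced by Scrap=-4 for every unit. Per-unit Downtime: -7, 2, 11, 38. Mean = 11.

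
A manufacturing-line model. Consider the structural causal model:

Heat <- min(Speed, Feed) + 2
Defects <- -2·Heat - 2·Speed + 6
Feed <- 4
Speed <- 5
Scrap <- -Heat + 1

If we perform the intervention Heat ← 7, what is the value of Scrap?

do(Heat=7) replaces the equation Heat <- min(Speed, Feed) + 2 with the constant Heat = 7.
Scrap = -Heat + 1  [with Heat=7]  = -6

-6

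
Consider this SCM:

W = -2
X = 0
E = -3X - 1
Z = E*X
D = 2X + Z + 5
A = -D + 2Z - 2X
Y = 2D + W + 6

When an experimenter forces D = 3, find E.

do(D=3) replaces the equation D = 2X + Z + 5 with the constant D = 3.
E is not downstream of the intervention, so its value is determined by the original equations.
E = -3X - 1  [with X=0]  = -1

-1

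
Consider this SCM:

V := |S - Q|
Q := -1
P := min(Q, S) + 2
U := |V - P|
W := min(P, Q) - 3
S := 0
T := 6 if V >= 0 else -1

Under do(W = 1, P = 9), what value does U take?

8

Under do(W = 1, P = 9), each intervened variable's structural equation is replaced by its fixed value.
V = |S - Q|  [with S=0, Q=-1]  = 1
U = |V - P|  [with V=1, P=9]  = 8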